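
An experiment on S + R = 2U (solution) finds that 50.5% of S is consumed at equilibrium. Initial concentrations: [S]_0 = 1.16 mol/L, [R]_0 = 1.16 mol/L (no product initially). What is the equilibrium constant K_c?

Let X = conversion of S.
Concentrations: [S] = 1.16 − 1.16X; [R] = 1.16 − 1.16X; [U] = 2.32X.
At X = 0.505: [S] = 0.574, [R] = 0.574, [U] = 1.17.
K_c = [U]^2 / ([S] [R]) = 4.16.

K_c = 4.16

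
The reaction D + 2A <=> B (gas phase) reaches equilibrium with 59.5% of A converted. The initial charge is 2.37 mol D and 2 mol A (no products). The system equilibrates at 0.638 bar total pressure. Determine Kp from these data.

Kp = 12.7 bar^-2

Basis: 2 mol A initially; let X = conversion of A. Extent ξ = X.
At extent ξ: n_D = 2.37 − X; n_A = 2 − 2X; n_B = X.
n_T = Σnᵢ = 4.37 − 2X.
At X = 0.595: n_D = 1.78, n_A = 0.81, n_B = 0.595, n_T = 3.18.
p_i = (n_i/n_T)·P. Kp = p_B / (p_D p_A^2) = 12.7 bar^-2.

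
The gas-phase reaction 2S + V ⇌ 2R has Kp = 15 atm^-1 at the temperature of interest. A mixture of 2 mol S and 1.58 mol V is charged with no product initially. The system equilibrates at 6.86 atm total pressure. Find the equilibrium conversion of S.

Basis: 2 mol S initially; let X = conversion of S. Extent ξ = X.
Species balance: n_S = 2 − 2X; n_V = 1.58 − X; n_R = 2X.
Summing: n_T = 3.58 − X.
y_i = n_i/n_T, p_i = y_i·P. Kp = p_R^2 / (p_S^2 p_V).
This yields a degree-3 equation in X; solving on (0,1), X = 0.841.

X = 0.841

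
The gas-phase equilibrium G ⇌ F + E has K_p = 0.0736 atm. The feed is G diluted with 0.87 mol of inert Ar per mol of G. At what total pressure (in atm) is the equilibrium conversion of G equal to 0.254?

Take 1 mol G as basis and let X be its fractional conversion, so ξ = X.
Mole table: n_G = 1 − X; n_F = X; n_E = X; n_I = 0.87 (inert).
Total moles n_T = 1.87 + X.
K_p = p_F p_E / (p_G) with p_i = (n_i/n_T)·P.
At X = 0.254: the mole-fraction product g(X) = Π y_i^ν_i = 0.04072. Since K_p = g(X)·P^{1}, P = (K_p/g)^(1/1) = (0.0736/0.04072)^(1/1) = 1.81 atm.

P = 1.81 atm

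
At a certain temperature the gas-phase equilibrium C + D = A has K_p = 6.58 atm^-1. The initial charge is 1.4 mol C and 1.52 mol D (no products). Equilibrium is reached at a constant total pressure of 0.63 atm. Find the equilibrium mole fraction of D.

y_D = 0.335

Take 1.4 mol C as basis and let X be its fractional conversion, so ξ = 1.4X.
At extent ξ: n_C = 1.4 − 1.4X; n_D = 1.52 − 1.4X; n_A = 1.4X.
Total moles n_T = 2.92 − 1.4X.
y_i = n_i/n_T, p_i = y_i·P. K_p = p_A / (p_C p_D).
Substituting and setting equal to 6.58 atm^-1 gives a polynomial in X; the root in (0,1) is X = 0.582.
Then n_D = 0.706, n_T = 2.11, so y_D = 0.335.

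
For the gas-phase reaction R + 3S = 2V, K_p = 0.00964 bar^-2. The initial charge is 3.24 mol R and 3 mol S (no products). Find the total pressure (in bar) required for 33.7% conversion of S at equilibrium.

P = 7.99 bar

Take 3 mol S as basis and let X be its fractional conversion, so ξ = X.
Moles: n_R = 3.24 − X; n_S = 3 − 3X; n_V = 2X.
Total moles n_T = 6.24 − 2X.
K_p = p_V^2 / (p_R p_S^3) with p_i = (n_i/n_T)·P.
At X = 0.337: the mole-fraction product g(X) = Π y_i^ν_i = 0.6161. Since K_p = g(X)·P^{-2}, P = (g/K_p)^(1/2) = (0.6161/0.00964)^(1/2) = 7.99 bar.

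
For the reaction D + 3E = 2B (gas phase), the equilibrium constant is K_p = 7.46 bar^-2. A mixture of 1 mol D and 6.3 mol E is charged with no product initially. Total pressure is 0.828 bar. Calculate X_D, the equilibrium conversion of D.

Basis: 1 mol D initially; let X = conversion of D. Extent ξ = X.
Species balance: n_D = 1 − X; n_E = 6.3 − 3X; n_B = 2X.
n_T = Σnᵢ = 7.3 − 2X.
y_i = n_i/n_T, p_i = y_i·P. K_p = p_B^2 / (p_D p_E^3).
This yields a degree-4 equation in X; solving on (0,1), X = 0.764.

X = 0.764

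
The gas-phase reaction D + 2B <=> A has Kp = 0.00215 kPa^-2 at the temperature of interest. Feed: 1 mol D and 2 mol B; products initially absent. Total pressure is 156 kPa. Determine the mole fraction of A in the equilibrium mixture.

Take 1 mol D as basis and let X be its fractional conversion, so ξ = X.
At extent ξ: n_D = 1 − X; n_B = 2 − 2X; n_A = X.
Summing: n_T = 3 − 2X.
Mole fractions y_i = n_i/n_T; Kp = p_A / (p_D p_B^2) with p_i = y_i·P.
This yields a degree-3 equation in X; solving on (0,1), X = 0.805.
Then n_A = 0.805, n_T = 1.39, so y_A = 0.579.

y_A = 0.579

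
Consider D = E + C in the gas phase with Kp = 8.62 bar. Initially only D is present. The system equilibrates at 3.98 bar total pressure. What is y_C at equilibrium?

y_C = 0.453

Take 1 mol D as basis and let X be its fractional conversion, so ξ = X.
At extent ξ: n_D = 1 − X; n_E = X; n_C = X.
n_T = Σnᵢ = 1 + X.
y_i = n_i/n_T, p_i = y_i·P. Kp = p_E p_C / (p_D).
Substituting and setting equal to 8.62 bar gives a polynomial in X; the root in (0,1) is X = 0.827.
Then n_C = 0.827, n_T = 1.83, so y_C = 0.453.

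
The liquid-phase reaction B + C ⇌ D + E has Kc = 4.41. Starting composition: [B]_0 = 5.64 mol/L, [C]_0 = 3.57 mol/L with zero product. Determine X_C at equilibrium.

X = 0.808

Let X = conversion of C; extent ξ = 3.57·X mol/L.
Concentrations: [B] = 5.64 − 3.57X; [C] = 3.57 − 3.57X; [D] = 3.57X; [E] = 3.57X.
Kc = [D] [E] / ([B] [C]).
Solving Kc = 4.41 for X ∈ (0,1): X = 0.808.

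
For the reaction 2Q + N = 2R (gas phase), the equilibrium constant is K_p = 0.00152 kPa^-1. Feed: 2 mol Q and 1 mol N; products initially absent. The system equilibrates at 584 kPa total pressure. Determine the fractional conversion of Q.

X = 0.322

Let X = conversion of Q (basis 2 mol Q); extent of reaction ξ = X.
Mole table: n_Q = 2 − 2X; n_N = 1 − X; n_R = 2X.
Summing: n_T = 3 − X.
Mole fractions y_i = n_i/n_T; K_p = p_R^2 / (p_Q^2 p_N) with p_i = y_i·P.
Equating to 0.00152 kPa^-1 and solving on 0 < X < 1: X = 0.322.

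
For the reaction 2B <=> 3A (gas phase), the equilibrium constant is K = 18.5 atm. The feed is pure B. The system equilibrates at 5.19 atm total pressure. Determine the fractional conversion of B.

Let X = conversion of B (basis 1 mol B); extent of reaction ξ = 0.5X.
Species balance: n_B = 1 − X; n_A = 1.5X.
Total moles n_T = 1 + 0.5X.
y_i = n_i/n_T, p_i = y_i·P. K = p_A^3 / (p_B^2).
This yields a degree-3 equation in X; solving on (0,1), X = 0.602.

X = 0.602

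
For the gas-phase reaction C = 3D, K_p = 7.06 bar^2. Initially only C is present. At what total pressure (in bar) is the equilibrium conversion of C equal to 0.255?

P = 5.18 bar

Basis: 1 mol C initially; let X = conversion of C. Extent ξ = X.
Moles: n_C = 1 − X; n_D = 3X.
n_T = Σnᵢ = 1 + 2X.
K_p = p_D^3 / (p_C) with p_i = (n_i/n_T)·P.
At X = 0.255: the mole-fraction product g(X) = Π y_i^ν_i = 0.2636. Since K_p = g(X)·P^{2}, P = (K_p/g)^(1/2) = (7.06/0.2636)^(1/2) = 5.18 bar.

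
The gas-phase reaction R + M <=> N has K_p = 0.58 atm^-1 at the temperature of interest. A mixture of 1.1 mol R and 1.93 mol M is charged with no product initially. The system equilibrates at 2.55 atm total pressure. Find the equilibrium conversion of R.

X = 0.455

Take 1.1 mol R as basis and let X be its fractional conversion, so ξ = 1.1X.
Species balance: n_R = 1.1 − 1.1X; n_M = 1.93 − 1.1X; n_N = 1.1X.
Total moles n_T = 3.03 − 1.1X.
Mole fractions y_i = n_i/n_T; K_p = p_N / (p_R p_M) with p_i = y_i·P.
Substituting and setting equal to 0.58 atm^-1 gives a polynomial in X; the root in (0,1) is X = 0.455.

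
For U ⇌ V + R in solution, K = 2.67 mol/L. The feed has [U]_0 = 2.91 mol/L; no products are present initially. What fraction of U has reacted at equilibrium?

X = 0.603

Let X = conversion of U; extent ξ = 2.91·X mol/L.
Concentrations: [U] = 2.91 − 2.91X; [V] = 2.91X; [R] = 2.91X.
K = [V] [R] / ([U]).
Equating to 2.67 mol/L: the physical root is X = 0.603.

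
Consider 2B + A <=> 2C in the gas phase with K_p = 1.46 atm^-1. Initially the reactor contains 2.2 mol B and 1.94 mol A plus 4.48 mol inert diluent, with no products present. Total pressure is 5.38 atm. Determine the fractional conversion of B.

X = 0.535

Let X = conversion of B (basis 2.2 mol B); extent of reaction ξ = 1.1X.
Moles: n_B = 2.2 − 2.2X; n_A = 1.94 − 1.1X; n_C = 2.2X; n_I = 4.48 (inert).
n_T = Σnᵢ = 8.62 − 1.1X.
Mole fractions y_i = n_i/n_T; K_p = p_C^2 / (p_B^2 p_A) with p_i = y_i·P.
Setting this equal to 1.46 atm^-1 and taking the physical root (0 < X < 1) gives X = 0.535.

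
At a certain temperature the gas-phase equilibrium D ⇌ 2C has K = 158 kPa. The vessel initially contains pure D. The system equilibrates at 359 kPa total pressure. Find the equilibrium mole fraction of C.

Basis: 1 mol D initially; let X = conversion of D. Extent ξ = X.
At extent ξ: n_D = 1 − X; n_C = 2X.
Summing: n_T = 1 + X.
y_i = n_i/n_T, p_i = y_i·P. K = p_C^2 / (p_D).
Setting this equal to 158 kPa and taking the physical root (0 < X < 1) gives X = 0.315.
Then n_C = 0.63, n_T = 1.31, so y_C = 0.479.

y_C = 0.479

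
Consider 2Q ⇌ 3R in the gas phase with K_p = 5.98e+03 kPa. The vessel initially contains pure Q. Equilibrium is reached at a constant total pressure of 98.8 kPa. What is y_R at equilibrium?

Basis: 1 mol Q initially; let X = conversion of Q. Extent ξ = 0.5X.
Species balance: n_Q = 1 − X; n_R = 1.5X.
Summing: n_T = 1 + 0.5X.
With p_i = (n_i/n_T)P, K_p = p_R^3 / (p_Q^2).
This yields a degree-3 equation in X; solving on (0,1), X = 0.846.
Then n_R = 1.27, n_T = 1.42, so y_R = 0.892.

y_R = 0.892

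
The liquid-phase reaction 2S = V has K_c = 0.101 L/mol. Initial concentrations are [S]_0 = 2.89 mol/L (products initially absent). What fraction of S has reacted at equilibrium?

Let X = conversion of S; extent ξ = 2.89X/2 mol/L.
Concentrations: [S] = 2.89 − 2.89X; [V] = 1.45X.
K_c = [V] / ([S]^2).
Equating to 0.101 L/mol: the physical root is X = 0.292.

X = 0.292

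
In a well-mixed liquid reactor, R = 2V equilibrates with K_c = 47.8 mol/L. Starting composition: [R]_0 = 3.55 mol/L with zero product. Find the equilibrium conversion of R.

X = 0.807

Let X = conversion of R; extent ξ = 3.55·X mol/L.
Concentrations: [R] = 3.55 − 3.55X; [V] = 7.1X.
K_c = [V]^2 / ([R]).
Setting equal to 47.8 and solving for X on (0,1) gives X = 0.807.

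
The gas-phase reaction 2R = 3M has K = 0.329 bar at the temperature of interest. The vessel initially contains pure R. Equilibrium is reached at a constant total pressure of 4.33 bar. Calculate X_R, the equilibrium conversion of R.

Take 1 mol R as basis and let X be its fractional conversion, so ξ = 0.5X.
Mole table: n_R = 1 − X; n_M = 1.5X.
n_T = Σnᵢ = 1 + 0.5X.
Mole fractions y_i = n_i/n_T; K = p_M^3 / (p_R^2) with p_i = y_i·P.
This yields a degree-3 equation in X; solving on (0,1), X = 0.244.

X = 0.244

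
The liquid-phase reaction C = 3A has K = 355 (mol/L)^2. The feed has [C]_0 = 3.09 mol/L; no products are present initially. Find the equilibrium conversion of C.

Let X = conversion of C; extent ξ = 3.09·X mol/L.
Concentrations: [C] = 3.09 − 3.09X; [A] = 9.27X.
K = [A]^3 / ([C]).
This equals 355 at X = 0.724 (the root in 0 < X < 1).

X = 0.724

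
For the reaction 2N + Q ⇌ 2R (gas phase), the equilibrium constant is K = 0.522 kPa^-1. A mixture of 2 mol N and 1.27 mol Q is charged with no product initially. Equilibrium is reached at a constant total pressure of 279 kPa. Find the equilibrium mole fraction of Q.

Basis: 2 mol N initially; let X = conversion of N. Extent ξ = X.
Mole table: n_N = 2 − 2X; n_Q = 1.27 − X; n_R = 2X.
Total moles n_T = 3.27 − X.
With p_i = (n_i/n_T)P, K = p_R^2 / (p_N^2 p_Q).
Substituting and setting equal to 0.522 kPa^-1 gives a polynomial in X; the root in (0,1) is X = 0.836.
Then n_Q = 0.434, n_T = 2.43, so y_Q = 0.178.

y_Q = 0.178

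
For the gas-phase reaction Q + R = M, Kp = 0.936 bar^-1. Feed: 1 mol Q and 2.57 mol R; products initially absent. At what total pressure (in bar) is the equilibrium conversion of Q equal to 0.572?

Let X = conversion of Q (basis 1 mol Q); extent of reaction ξ = X.
At extent ξ: n_Q = 1 − X; n_R = 2.57 − X; n_M = X.
Summing: n_T = 3.57 − X.
Kp = p_M / (p_Q p_R) with p_i = (n_i/n_T)·P.
At X = 0.572: the mole-fraction product g(X) = Π y_i^ν_i = 2.005. Since Kp = g(X)·P^{-1}, P = (g/Kp)^(1/1) = (2.005/0.936)^(1/1) = 2.14 bar.

P = 2.14 bar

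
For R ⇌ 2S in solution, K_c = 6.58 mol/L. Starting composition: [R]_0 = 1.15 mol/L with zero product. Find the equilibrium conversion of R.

Let X = conversion of R; extent ξ = 1.15·X mol/L.
Concentrations: [R] = 1.15 − 1.15X; [S] = 2.3X.
K_c = [S]^2 / ([R]).
Equating to 6.58 mol/L: the physical root is X = 0.678.

X = 0.678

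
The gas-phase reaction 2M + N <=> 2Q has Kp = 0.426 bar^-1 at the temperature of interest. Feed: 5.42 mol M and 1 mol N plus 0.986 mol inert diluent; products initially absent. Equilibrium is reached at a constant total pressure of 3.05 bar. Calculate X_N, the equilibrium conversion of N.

Let X = conversion of N (basis 1 mol N); extent of reaction ξ = X.
Moles: n_M = 5.42 − 2X; n_N = 1 − X; n_Q = 2X; n_I = 0.986 (inert).
Summing: n_T = 7.41 − X.
y_i = n_i/n_T, p_i = y_i·P. Kp = p_Q^2 / (p_M^2 p_N).
Substituting and setting equal to 0.426 bar^-1 gives a polynomial in X; the root in (0,1) is X = 0.591.

X = 0.591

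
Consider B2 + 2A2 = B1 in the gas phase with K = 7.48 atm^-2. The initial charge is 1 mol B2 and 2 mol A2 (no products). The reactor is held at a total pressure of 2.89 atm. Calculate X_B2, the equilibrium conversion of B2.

X = 0.817

Basis: 1 mol B2 initially; let X = conversion of B2. Extent ξ = X.
Mole table: n_B2 = 1 − X; n_A2 = 2 − 2X; n_B1 = X.
Total moles n_T = 3 − 2X.
y_i = n_i/n_T, p_i = y_i·P. K = p_B1 / (p_B2 p_A2^2).
Equating to 7.48 atm^-2 and solving on 0 < X < 1: X = 0.817.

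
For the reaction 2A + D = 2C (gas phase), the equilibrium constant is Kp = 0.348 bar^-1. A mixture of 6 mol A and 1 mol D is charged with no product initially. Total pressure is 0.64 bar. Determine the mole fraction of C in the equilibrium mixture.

Let X = conversion of D (basis 1 mol D); extent of reaction ξ = X.
Moles: n_A = 6 − 2X; n_D = 1 − X; n_C = 2X.
n_T = Σnᵢ = 7 − X.
With p_i = (n_i/n_T)P, Kp = p_C^2 / (p_A^2 p_D).
Substituting and setting equal to 0.348 bar^-1 gives a polynomial in X; the root in (0,1) is X = 0.379.
Then n_C = 0.758, n_T = 6.62, so y_C = 0.114.

y_C = 0.114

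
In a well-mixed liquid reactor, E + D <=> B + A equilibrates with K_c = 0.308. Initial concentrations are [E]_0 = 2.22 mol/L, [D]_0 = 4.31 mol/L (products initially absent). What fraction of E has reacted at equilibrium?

Let X = conversion of E; extent ξ = 2.22·X mol/L.
Concentrations: [E] = 2.22 − 2.22X; [D] = 4.31 − 2.22X; [B] = 2.22X; [A] = 2.22X.
K_c = [B] [A] / ([E] [D]).
Equating to 0.308: the physical root is X = 0.482.

X = 0.482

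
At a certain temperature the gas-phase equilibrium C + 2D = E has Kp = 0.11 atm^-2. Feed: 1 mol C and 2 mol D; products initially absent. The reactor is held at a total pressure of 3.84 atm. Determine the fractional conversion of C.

Take 1 mol C as basis and let X be its fractional conversion, so ξ = X.
At extent ξ: n_C = 1 − X; n_D = 2 − 2X; n_E = X.
Total moles n_T = 3 − 2X.
y_i = n_i/n_T, p_i = y_i·P. Kp = p_E / (p_C p_D^2).
Substituting and setting equal to 0.11 atm^-2 gives a polynomial in X; the root in (0,1) is X = 0.343.

X = 0.343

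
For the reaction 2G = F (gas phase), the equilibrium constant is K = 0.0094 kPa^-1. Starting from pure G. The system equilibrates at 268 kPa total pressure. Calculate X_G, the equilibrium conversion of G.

X = 0.700

Let X = conversion of G (basis 1 mol G); extent of reaction ξ = 0.5X.
Mole table: n_G = 1 − X; n_F = 0.5X.
Summing: n_T = 1 − 0.5X.
With p_i = (n_i/n_T)P, K = p_F / (p_G^2).
This yields a degree-2 equation in X; solving on (0,1), X = 0.700.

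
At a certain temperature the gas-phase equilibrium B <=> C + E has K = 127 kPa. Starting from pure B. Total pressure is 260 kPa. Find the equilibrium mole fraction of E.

y_E = 0.364

Take 1 mol B as basis and let X be its fractional conversion, so ξ = X.
Mole table: n_B = 1 − X; n_C = X; n_E = X.
n_T = Σnᵢ = 1 + X.
Mole fractions y_i = n_i/n_T; K = p_C p_E / (p_B) with p_i = y_i·P.
This yields a degree-2 equation in X; solving on (0,1), X = 0.573.
Then n_E = 0.573, n_T = 1.57, so y_E = 0.364.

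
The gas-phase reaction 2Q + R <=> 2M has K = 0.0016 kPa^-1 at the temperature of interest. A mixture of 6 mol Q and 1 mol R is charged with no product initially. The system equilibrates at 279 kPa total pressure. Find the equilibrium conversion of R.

Let X = conversion of R (basis 1 mol R); extent of reaction ξ = X.
Species balance: n_Q = 6 − 2X; n_R = 1 − X; n_M = 2X.
Summing: n_T = 7 − X.
With p_i = (n_i/n_T)P, K = p_M^2 / (p_Q^2 p_R).
Substituting and setting equal to 0.0016 kPa^-1 gives a polynomial in X; the root in (0,1) is X = 0.477.

X = 0.477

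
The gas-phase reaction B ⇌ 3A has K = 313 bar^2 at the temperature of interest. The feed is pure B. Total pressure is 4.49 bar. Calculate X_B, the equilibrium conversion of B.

Basis: 1 mol B initially; let X = conversion of B. Extent ξ = X.
Moles: n_B = 1 − X; n_A = 3X.
Summing: n_T = 1 + 2X.
y_i = n_i/n_T, p_i = y_i·P. K = p_A^3 / (p_B).
This yields a degree-3 equation in X; solving on (0,1), X = 0.853.

X = 0.853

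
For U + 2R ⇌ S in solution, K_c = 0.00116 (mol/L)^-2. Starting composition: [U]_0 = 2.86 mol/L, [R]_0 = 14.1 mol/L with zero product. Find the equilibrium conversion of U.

X = 0.167

Let X = conversion of U; extent ξ = 2.86·X mol/L.
Concentrations: [U] = 2.86 − 2.86X; [R] = 14.1 − 5.72X; [S] = 2.86X.
K_c = [S] / ([U] [R]^2).
This equals 0.00116 at X = 0.167 (the root in 0 < X < 1).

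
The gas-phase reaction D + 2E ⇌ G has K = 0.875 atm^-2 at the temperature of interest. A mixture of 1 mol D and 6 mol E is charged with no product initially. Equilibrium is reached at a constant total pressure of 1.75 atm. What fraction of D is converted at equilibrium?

X = 0.646

Basis: 1 mol D initially; let X = conversion of D. Extent ξ = X.
Species balance: n_D = 1 − X; n_E = 6 − 2X; n_G = X.
Total moles n_T = 7 − 2X.
With p_i = (n_i/n_T)P, K = p_G / (p_D p_E^2).
This yields a degree-3 equation in X; solving on (0,1), X = 0.646.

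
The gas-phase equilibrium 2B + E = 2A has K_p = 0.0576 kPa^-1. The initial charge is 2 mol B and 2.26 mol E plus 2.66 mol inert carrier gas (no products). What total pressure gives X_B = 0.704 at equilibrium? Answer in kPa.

P = 392 kPa

Basis: 2 mol B initially; let X = conversion of B. Extent ξ = X.
Mole table: n_B = 2 − 2X; n_E = 2.26 − X; n_A = 2X; n_I = 2.66 (inert).
Total moles n_T = 6.92 − X.
K_p = p_A^2 / (p_B^2 p_E) with p_i = (n_i/n_T)·P.
At X = 0.704: the mole-fraction product g(X) = Π y_i^ν_i = 22.6. Since K_p = g(X)·P^{-1}, P = (g/K_p)^(1/1) = (22.6/0.0576)^(1/1) = 392 kPa.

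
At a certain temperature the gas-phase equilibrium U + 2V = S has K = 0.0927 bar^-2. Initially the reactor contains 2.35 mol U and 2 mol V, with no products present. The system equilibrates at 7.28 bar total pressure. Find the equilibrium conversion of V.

X = 0.587

Basis: 2 mol V initially; let X = conversion of V. Extent ξ = X.
At extent ξ: n_U = 2.35 − X; n_V = 2 − 2X; n_S = X.
Summing: n_T = 4.35 − 2X.
y_i = n_i/n_T, p_i = y_i·P. K = p_S / (p_U p_V^2).
Setting this equal to 0.0927 bar^-2 and taking the physical root (0 < X < 1) gives X = 0.587.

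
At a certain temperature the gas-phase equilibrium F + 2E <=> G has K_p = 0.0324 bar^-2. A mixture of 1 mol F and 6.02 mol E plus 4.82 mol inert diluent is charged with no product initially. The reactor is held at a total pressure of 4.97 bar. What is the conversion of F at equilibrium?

X = 0.164

Take 1 mol F as basis and let X be its fractional conversion, so ξ = X.
Species balance: n_F = 1 − X; n_E = 6.02 − 2X; n_G = X; n_I = 4.82 (inert).
n_T = Σnᵢ = 11.8 − 2X.
With p_i = (n_i/n_T)P, K_p = p_G / (p_F p_E^2).
Equating to 0.0324 bar^-2 and solving on 0 < X < 1: X = 0.164.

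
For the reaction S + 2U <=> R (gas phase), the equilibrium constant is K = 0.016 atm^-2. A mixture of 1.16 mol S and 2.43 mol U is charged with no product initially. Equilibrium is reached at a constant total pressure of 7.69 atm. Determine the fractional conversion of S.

X = 0.261

Take 1.16 mol S as basis and let X be its fractional conversion, so ξ = 1.16X.
Moles: n_S = 1.16 − 1.16X; n_U = 2.43 − 2.32X; n_R = 1.16X.
n_T = Σnᵢ = 3.59 − 2.32X.
With p_i = (n_i/n_T)P, K = p_R / (p_S p_U^2).
Substituting and setting equal to 0.016 atm^-2 gives a polynomial in X; the root in (0,1) is X = 0.261.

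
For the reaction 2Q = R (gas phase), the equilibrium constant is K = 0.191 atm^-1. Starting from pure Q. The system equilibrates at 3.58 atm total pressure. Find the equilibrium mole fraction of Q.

y_Q = 0.682

Basis: 1 mol Q initially; let X = conversion of Q. Extent ξ = 0.5X.
At extent ξ: n_Q = 1 − X; n_R = 0.5X.
n_T = Σnᵢ = 1 − 0.5X.
Mole fractions y_i = n_i/n_T; K = p_R / (p_Q^2) with p_i = y_i·P.
Setting this equal to 0.191 atm^-1 and taking the physical root (0 < X < 1) gives X = 0.483.
Then n_Q = 0.517, n_T = 0.759, so y_Q = 0.682.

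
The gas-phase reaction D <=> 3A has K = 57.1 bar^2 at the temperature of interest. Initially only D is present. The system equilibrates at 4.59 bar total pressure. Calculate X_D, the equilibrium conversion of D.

Take 1 mol D as basis and let X be its fractional conversion, so ξ = X.
Mole table: n_D = 1 − X; n_A = 3X.
Summing: n_T = 1 + 2X.
y_i = n_i/n_T, p_i = y_i·P. K = p_A^3 / (p_D).
Substituting and setting equal to 57.1 bar^2 gives a polynomial in X; the root in (0,1) is X = 0.581.

X = 0.581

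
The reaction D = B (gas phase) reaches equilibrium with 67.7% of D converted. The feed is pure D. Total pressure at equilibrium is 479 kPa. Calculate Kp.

Basis: 1 mol D initially; let X = conversion of D. Extent ξ = X.
Species balance: n_D = 1 − X; n_B = X.
Total moles n_T = 1 (Δν = 0, constant).
At X = 0.677: n_D = 0.323, n_B = 0.677, n_T = 1.
p_i = (n_i/n_T)·P. Kp = p_B / (p_D) = 2.1.

Kp = 2.1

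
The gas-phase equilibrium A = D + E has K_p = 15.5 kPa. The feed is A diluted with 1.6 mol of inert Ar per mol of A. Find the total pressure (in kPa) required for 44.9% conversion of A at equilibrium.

P = 129 kPa

Let X = conversion of A (basis 1 mol A); extent of reaction ξ = X.
Mole table: n_A = 1 − X; n_D = X; n_E = X; n_I = 1.6 (inert).
Total moles n_T = 2.6 + X.
K_p = p_D p_E / (p_A) with p_i = (n_i/n_T)·P.
At X = 0.449: the mole-fraction product g(X) = Π y_i^ν_i = 0.12. Since K_p = g(X)·P^{1}, P = (K_p/g)^(1/1) = (15.5/0.12)^(1/1) = 129 kPa.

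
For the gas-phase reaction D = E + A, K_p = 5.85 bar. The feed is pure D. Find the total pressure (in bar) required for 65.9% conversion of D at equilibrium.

P = 7.62 bar

Take 1 mol D as basis and let X be its fractional conversion, so ξ = X.
Species balance: n_D = 1 − X; n_E = X; n_A = X.
n_T = Σnᵢ = 1 + X.
K_p = p_E p_A / (p_D) with p_i = (n_i/n_T)·P.
At X = 0.659: the mole-fraction product g(X) = Π y_i^ν_i = 0.7677. Since K_p = g(X)·P^{1}, P = (K_p/g)^(1/1) = (5.85/0.7677)^(1/1) = 7.62 bar.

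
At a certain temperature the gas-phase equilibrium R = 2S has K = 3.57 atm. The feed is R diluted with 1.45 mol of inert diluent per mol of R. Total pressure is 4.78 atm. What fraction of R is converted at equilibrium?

X = 0.517

Basis: 1 mol R initially; let X = conversion of R. Extent ξ = X.
Mole table: n_R = 1 − X; n_S = 2X; n_I = 1.45 (inert).
n_T = Σnᵢ = 2.45 + X.
Mole fractions y_i = n_i/n_T; K = p_S^2 / (p_R) with p_i = y_i·P.
Equating to 3.57 atm and solving on 0 < X < 1: X = 0.517.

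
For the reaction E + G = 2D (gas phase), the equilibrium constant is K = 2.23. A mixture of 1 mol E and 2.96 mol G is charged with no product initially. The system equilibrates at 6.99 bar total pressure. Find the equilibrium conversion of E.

X = 0.660

Let X = conversion of E (basis 1 mol E); extent of reaction ξ = X.
Mole table: n_E = 1 − X; n_G = 2.96 − X; n_D = 2X.
Total moles n_T = 3.96 (Δν = 0, constant).
With p_i = (n_i/n_T)P, K = p_D^2 / (p_E p_G).
Substituting and setting equal to 2.23 gives a polynomial in X; the root in (0,1) is X = 0.660.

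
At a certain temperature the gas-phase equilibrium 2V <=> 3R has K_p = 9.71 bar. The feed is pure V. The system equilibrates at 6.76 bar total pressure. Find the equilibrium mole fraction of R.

y_R = 0.606

Basis: 1 mol V initially; let X = conversion of V. Extent ξ = 0.5X.
At extent ξ: n_V = 1 − X; n_R = 1.5X.
n_T = Σnᵢ = 1 + 0.5X.
With p_i = (n_i/n_T)P, K_p = p_R^3 / (p_V^2).
This yields a degree-3 equation in X; solving on (0,1), X = 0.506.
Then n_R = 0.76, n_T = 1.25, so y_R = 0.606.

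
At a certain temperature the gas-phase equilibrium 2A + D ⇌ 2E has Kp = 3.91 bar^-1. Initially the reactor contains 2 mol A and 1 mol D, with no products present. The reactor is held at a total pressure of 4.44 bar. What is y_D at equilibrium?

y_D = 0.158

Basis: 2 mol A initially; let X = conversion of A. Extent ξ = X.
Moles: n_A = 2 − 2X; n_D = 1 − X; n_E = 2X.
Total moles n_T = 3 − X.
y_i = n_i/n_T, p_i = y_i·P. Kp = p_E^2 / (p_A^2 p_D).
Substituting and setting equal to 3.91 bar^-1 gives a polynomial in X; the root in (0,1) is X = 0.624.
Then n_D = 0.376, n_T = 2.38, so y_D = 0.158.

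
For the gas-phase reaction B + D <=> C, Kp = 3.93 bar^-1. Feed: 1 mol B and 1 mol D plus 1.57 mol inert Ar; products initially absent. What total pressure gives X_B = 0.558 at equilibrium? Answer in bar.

Let X = conversion of B (basis 1 mol B); extent of reaction ξ = X.
Species balance: n_B = 1 − X; n_D = 1 − X; n_C = X; n_I = 1.57 (inert).
n_T = Σnᵢ = 3.57 − X.
Kp = p_C / (p_B p_D) with p_i = (n_i/n_T)·P.
At X = 0.558: the mole-fraction product g(X) = Π y_i^ν_i = 8.603. Since Kp = g(X)·P^{-1}, P = (g/Kp)^(1/1) = (8.603/3.93)^(1/1) = 2.19 bar.

P = 2.19 bar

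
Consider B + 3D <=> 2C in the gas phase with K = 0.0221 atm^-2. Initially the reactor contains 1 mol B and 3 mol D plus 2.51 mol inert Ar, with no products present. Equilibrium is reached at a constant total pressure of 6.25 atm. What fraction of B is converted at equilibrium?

Basis: 1 mol B initially; let X = conversion of B. Extent ξ = X.
Species balance: n_B = 1 − X; n_D = 3 − 3X; n_C = 2X; n_I = 2.51 (inert).
Summing: n_T = 6.51 − 2X.
Mole fractions y_i = n_i/n_T; K = p_C^2 / (p_B p_D^3) with p_i = y_i·P.
Setting this equal to 0.0221 atm^-2 and taking the physical root (0 < X < 1) gives X = 0.234.

X = 0.234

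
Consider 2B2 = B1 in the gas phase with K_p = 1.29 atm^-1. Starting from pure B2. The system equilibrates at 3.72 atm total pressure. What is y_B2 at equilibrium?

Take 1 mol B2 as basis and let X be its fractional conversion, so ξ = 0.5X.
At extent ξ: n_B2 = 1 − X; n_B1 = 0.5X.
Summing: n_T = 1 − 0.5X.
Mole fractions y_i = n_i/n_T; K_p = p_B1 / (p_B2^2) with p_i = y_i·P.
Setting this equal to 1.29 atm^-1 and taking the physical root (0 < X < 1) gives X = 0.777.
Then n_B2 = 0.223, n_T = 0.611, so y_B2 = 0.364.

y_B2 = 0.364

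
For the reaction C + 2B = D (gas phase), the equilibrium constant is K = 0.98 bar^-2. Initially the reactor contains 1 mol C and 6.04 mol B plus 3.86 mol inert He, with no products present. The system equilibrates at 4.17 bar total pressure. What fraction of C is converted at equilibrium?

X = 0.796

Basis: 1 mol C initially; let X = conversion of C. Extent ξ = X.
Species balance: n_C = 1 − X; n_B = 6.04 − 2X; n_D = X; n_I = 3.86 (inert).
Total moles n_T = 10.9 − 2X.
With p_i = (n_i/n_T)P, K = p_D / (p_C p_B^2).
This yields a degree-3 equation in X; solving on (0,1), X = 0.796.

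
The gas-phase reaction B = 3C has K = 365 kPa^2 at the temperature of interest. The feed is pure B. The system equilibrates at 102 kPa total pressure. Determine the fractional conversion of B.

X = 0.121

Let X = conversion of B (basis 1 mol B); extent of reaction ξ = X.
Species balance: n_B = 1 − X; n_C = 3X.
Total moles n_T = 1 + 2X.
y_i = n_i/n_T, p_i = y_i·P. K = p_C^3 / (p_B).
Equating to 365 kPa^2 and solving on 0 < X < 1: X = 0.121.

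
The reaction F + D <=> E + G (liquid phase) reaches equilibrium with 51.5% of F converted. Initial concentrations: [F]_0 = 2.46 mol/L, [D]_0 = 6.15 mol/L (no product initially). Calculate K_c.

Let X = conversion of F.
Concentrations: [F] = 2.46 − 2.46X; [D] = 6.15 − 2.46X; [E] = 2.46X; [G] = 2.46X.
At X = 0.515: [F] = 1.19, [D] = 4.88, [E] = 1.27, [G] = 1.27.
K_c = [E] [G] / ([F] [D]) = 0.275.

K_c = 0.275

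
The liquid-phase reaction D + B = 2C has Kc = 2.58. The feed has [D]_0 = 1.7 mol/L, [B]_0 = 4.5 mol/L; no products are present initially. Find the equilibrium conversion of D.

Let X = conversion of D; extent ξ = 1.7·X mol/L.
Concentrations: [D] = 1.7 − 1.7X; [B] = 4.5 − 1.7X; [C] = 3.4X.
Kc = [C]^2 / ([D] [B]).
Setting equal to 2.58 and solving for X on (0,1) gives X = 0.660.

X = 0.660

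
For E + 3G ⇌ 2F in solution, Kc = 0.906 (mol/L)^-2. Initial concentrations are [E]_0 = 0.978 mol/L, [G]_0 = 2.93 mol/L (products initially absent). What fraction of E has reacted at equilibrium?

Let X = conversion of E; extent ξ = 0.978·X mol/L.
Concentrations: [E] = 0.978 − 0.978X; [G] = 2.93 − 2.93X; [F] = 1.96X.
Kc = [F]^2 / ([E] [G]^3).
Equating to 0.906 (mol/L)^-2: the physical root is X = 0.531.

X = 0.531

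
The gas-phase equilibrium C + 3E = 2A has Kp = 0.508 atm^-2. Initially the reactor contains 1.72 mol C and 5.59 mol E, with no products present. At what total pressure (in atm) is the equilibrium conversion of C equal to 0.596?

Let X = conversion of C (basis 1.72 mol C); extent of reaction ξ = 1.72X.
Species balance: n_C = 1.72 − 1.72X; n_E = 5.59 − 5.16X; n_A = 3.44X.
n_T = Σnᵢ = 7.31 − 3.44X.
Kp = p_A^2 / (p_C p_E^3) with p_i = (n_i/n_T)·P.
At X = 0.596: the mole-fraction product g(X) = Π y_i^ν_i = 10.52. Since Kp = g(X)·P^{-2}, P = (g/Kp)^(1/2) = (10.52/0.508)^(1/2) = 4.55 atm.

P = 4.55 atm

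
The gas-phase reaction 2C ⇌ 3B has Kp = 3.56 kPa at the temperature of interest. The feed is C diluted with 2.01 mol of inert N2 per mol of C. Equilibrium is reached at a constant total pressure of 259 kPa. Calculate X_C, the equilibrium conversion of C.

Take 1 mol C as basis and let X be its fractional conversion, so ξ = 0.5X.
At extent ξ: n_C = 1 − X; n_B = 1.5X; n_I = 2.01 (inert).
Total moles n_T = 3.01 + 0.5X.
y_i = n_i/n_T, p_i = y_i·P. Kp = p_B^3 / (p_C^2).
Equating to 3.56 kPa and solving on 0 < X < 1: X = 0.201.

X = 0.201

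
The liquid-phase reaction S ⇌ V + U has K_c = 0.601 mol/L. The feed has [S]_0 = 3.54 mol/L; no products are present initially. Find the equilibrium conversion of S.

Let X = conversion of S; extent ξ = 3.54·X mol/L.
Concentrations: [S] = 3.54 − 3.54X; [V] = 3.54X; [U] = 3.54X.
K_c = [V] [U] / ([S]).
Equating to 0.601 mol/L: the physical root is X = 0.336.

X = 0.336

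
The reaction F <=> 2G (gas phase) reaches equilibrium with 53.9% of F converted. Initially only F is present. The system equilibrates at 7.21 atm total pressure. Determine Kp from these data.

Kp = 11.8 atm

Let X = conversion of F (basis 1 mol F); extent of reaction ξ = X.
Moles: n_F = 1 − X; n_G = 2X.
Total moles n_T = 1 + X.
At X = 0.539: n_F = 0.461, n_G = 1.08, n_T = 1.54.
p_i = (n_i/n_T)·P. Kp = p_G^2 / (p_F) = 11.8 atm.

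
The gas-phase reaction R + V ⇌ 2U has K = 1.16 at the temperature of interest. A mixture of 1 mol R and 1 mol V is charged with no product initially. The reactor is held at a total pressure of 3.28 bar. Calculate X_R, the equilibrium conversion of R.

Take 1 mol R as basis and let X be its fractional conversion, so ξ = X.
Moles: n_R = 1 − X; n_V = 1 − X; n_U = 2X.
n_T stays at 2 (no change in mole number).
Mole fractions y_i = n_i/n_T; K = p_U^2 / (p_R p_V) with p_i = y_i·P.
This yields a degree-2 equation in X; solving on (0,1), X = 0.350.

X = 0.350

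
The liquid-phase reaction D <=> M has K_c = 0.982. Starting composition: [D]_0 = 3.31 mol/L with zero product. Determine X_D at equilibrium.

Let X = conversion of D; extent ξ = 3.31·X mol/L.
Concentrations: [D] = 3.31 − 3.31X; [M] = 3.31X.
K_c = [M] / ([D]).
This equals 0.982 at X = 0.495 (the root in 0 < X < 1).

X = 0.495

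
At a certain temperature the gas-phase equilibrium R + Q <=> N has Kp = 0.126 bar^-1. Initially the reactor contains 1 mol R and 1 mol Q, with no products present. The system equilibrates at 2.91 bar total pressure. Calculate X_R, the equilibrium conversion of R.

Let X = conversion of R (basis 1 mol R); extent of reaction ξ = X.
At extent ξ: n_R = 1 − X; n_Q = 1 − X; n_N = X.
Summing: n_T = 2 − X.
Mole fractions y_i = n_i/n_T; Kp = p_N / (p_R p_Q) with p_i = y_i·P.
Substituting and setting equal to 0.126 bar^-1 gives a polynomial in X; the root in (0,1) is X = 0.145.

X = 0.145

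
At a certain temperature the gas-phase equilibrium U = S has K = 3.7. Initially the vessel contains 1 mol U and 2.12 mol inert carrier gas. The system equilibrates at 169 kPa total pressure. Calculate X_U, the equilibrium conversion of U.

Take 1 mol U as basis and let X be its fractional conversion, so ξ = X.
Mole table: n_U = 1 − X; n_S = X; n_I = 2.12 (inert).
n_T stays at 3.12 (no change in mole number).
Mole fractions y_i = n_i/n_T; K = p_S / (p_U) with p_i = y_i·P.
Equating to 3.7 and solving on 0 < X < 1: X = 0.787.

X = 0.787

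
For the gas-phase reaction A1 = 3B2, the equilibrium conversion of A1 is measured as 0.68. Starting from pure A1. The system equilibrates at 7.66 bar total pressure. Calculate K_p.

Basis: 1 mol A1 initially; let X = conversion of A1. Extent ξ = X.
Moles: n_A1 = 1 − X; n_B2 = 3X.
Total moles n_T = 1 + 2X.
At X = 0.68: n_A1 = 0.32, n_B2 = 2.04, n_T = 2.36.
p_i = (n_i/n_T)·P. K_p = p_B2^3 / (p_A1) = 279 bar^2.

K_p = 279 bar^2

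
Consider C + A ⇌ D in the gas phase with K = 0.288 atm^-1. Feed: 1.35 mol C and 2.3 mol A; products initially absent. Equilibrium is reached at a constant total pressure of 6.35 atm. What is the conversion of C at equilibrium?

Let X = conversion of C (basis 1.35 mol C); extent of reaction ξ = 1.35X.
At extent ξ: n_C = 1.35 − 1.35X; n_A = 2.3 − 1.35X; n_D = 1.35X.
n_T = Σnᵢ = 3.65 − 1.35X.
With p_i = (n_i/n_T)P, K = p_D / (p_C p_A).
Substituting and setting equal to 0.288 atm^-1 gives a polynomial in X; the root in (0,1) is X = 0.500.

X = 0.500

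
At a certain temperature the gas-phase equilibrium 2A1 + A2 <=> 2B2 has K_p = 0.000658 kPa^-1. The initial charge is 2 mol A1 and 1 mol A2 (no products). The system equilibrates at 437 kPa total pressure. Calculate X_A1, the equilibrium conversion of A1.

X = 0.221

Take 2 mol A1 as basis and let X be its fractional conversion, so ξ = X.
At extent ξ: n_A1 = 2 − 2X; n_A2 = 1 − X; n_B2 = 2X.
Summing: n_T = 3 − X.
With p_i = (n_i/n_T)P, K_p = p_B2^2 / (p_A1^2 p_A2).
Substituting and setting equal to 0.000658 kPa^-1 gives a polynomial in X; the root in (0,1) is X = 0.221.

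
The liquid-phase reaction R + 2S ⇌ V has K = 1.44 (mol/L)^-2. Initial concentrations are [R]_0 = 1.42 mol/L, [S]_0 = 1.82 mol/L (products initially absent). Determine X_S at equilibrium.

X = 0.625

Let X = conversion of S; extent ξ = 1.82X/2 mol/L.
Concentrations: [R] = 1.42 − 0.91X; [S] = 1.82 − 1.82X; [V] = 0.91X.
K = [V] / ([R] [S]^2).
Solving K = 1.44 for X ∈ (0,1): X = 0.625.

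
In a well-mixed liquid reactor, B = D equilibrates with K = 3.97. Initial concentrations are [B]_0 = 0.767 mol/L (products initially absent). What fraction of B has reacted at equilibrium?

Let X = conversion of B; extent ξ = 0.767·X mol/L.
Concentrations: [B] = 0.767 − 0.767X; [D] = 0.767X.
K = [D] / ([B]).
Solving K = 3.97 for X ∈ (0,1): X = 0.799.

X = 0.799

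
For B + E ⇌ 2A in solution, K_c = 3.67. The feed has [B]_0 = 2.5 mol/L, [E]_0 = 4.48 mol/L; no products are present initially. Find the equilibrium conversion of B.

X = 0.629

Let X = conversion of B; extent ξ = 2.5·X mol/L.
Concentrations: [B] = 2.5 − 2.5X; [E] = 4.48 − 2.5X; [A] = 5X.
K_c = [A]^2 / ([B] [E]).
Setting equal to 3.67 and solving for X on (0,1) gives X = 0.629.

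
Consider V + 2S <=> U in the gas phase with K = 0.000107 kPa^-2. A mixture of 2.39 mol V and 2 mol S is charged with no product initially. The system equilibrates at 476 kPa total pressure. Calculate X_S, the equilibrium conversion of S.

X = 0.799

Basis: 2 mol S initially; let X = conversion of S. Extent ξ = X.
At extent ξ: n_V = 2.39 − X; n_S = 2 − 2X; n_U = X.
Total moles n_T = 4.39 − 2X.
With p_i = (n_i/n_T)P, K = p_U / (p_V p_S^2).
Setting this equal to 0.000107 kPa^-2 and taking the physical root (0 < X < 1) gives X = 0.799.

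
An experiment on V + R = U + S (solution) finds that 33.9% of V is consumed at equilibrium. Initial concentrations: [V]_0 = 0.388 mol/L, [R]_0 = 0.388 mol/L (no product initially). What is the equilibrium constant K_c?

K_c = 0.263

Let X = conversion of V.
Concentrations: [V] = 0.388 − 0.388X; [R] = 0.388 − 0.388X; [U] = 0.388X; [S] = 0.388X.
At X = 0.339: [V] = 0.256, [R] = 0.256, [U] = 0.132, [S] = 0.132.
K_c = [U] [S] / ([V] [R]) = 0.263.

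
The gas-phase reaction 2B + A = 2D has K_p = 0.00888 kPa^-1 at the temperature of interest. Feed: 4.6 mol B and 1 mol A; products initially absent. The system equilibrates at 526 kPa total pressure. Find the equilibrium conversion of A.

Take 1 mol A as basis and let X be its fractional conversion, so ξ = X.
Mole table: n_B = 4.6 − 2X; n_A = 1 − X; n_D = 2X.
Total moles n_T = 5.6 − X.
With p_i = (n_i/n_T)P, K_p = p_D^2 / (p_B^2 p_A).
Equating to 0.00888 kPa^-1 and solving on 0 < X < 1: X = 0.754.

X = 0.754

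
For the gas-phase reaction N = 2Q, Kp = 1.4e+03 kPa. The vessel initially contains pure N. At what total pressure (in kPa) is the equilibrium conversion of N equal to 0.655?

Let X = conversion of N (basis 1 mol N); extent of reaction ξ = X.
Moles: n_N = 1 − X; n_Q = 2X.
Total moles n_T = 1 + X.
Kp = p_Q^2 / (p_N) with p_i = (n_i/n_T)·P.
At X = 0.655: the mole-fraction product g(X) = Π y_i^ν_i = 3.006. Since Kp = g(X)·P^{1}, P = (Kp/g)^(1/1) = (1.4e+03/3.006)^(1/1) = 466 kPa.

P = 466 kPa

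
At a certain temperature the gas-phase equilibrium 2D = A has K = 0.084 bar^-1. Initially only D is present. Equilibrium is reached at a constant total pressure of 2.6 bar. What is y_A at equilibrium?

Let X = conversion of D (basis 1 mol D); extent of reaction ξ = 0.5X.
At extent ξ: n_D = 1 − X; n_A = 0.5X.
Summing: n_T = 1 − 0.5X.
With p_i = (n_i/n_T)P, K = p_A / (p_D^2).
Substituting and setting equal to 0.084 bar^-1 gives a polynomial in X; the root in (0,1) is X = 0.269.
Then n_A = 0.135, n_T = 0.865, so y_A = 0.156.

y_A = 0.156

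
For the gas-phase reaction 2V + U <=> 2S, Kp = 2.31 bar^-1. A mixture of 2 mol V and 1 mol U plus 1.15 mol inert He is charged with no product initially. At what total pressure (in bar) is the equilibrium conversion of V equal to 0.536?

Take 2 mol V as basis and let X be its fractional conversion, so ξ = X.
At extent ξ: n_V = 2 − 2X; n_U = 1 − X; n_S = 2X; n_I = 1.15 (inert).
Summing: n_T = 4.15 − X.
Kp = p_S^2 / (p_V^2 p_U) with p_i = (n_i/n_T)·P.
At X = 0.536: the mole-fraction product g(X) = Π y_i^ν_i = 10.39. Since Kp = g(X)·P^{-1}, P = (g/Kp)^(1/1) = (10.39/2.31)^(1/1) = 4.5 bar.

P = 4.5 bar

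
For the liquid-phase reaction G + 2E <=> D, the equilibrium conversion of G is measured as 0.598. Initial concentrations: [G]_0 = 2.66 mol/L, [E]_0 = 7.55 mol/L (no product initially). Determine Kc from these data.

Let X = conversion of G.
Concentrations: [G] = 2.66 − 2.66X; [E] = 7.55 − 5.32X; [D] = 2.66X.
At X = 0.598: [G] = 1.07, [E] = 4.37, [D] = 1.59.
Kc = [D] / ([G] [E]^2) = 0.0779 (mol/L)^-2.

Kc = 0.0779 (mol/L)^-2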